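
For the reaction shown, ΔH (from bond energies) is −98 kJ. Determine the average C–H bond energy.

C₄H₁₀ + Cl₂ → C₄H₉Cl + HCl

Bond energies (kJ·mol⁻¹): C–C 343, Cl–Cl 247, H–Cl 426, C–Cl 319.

D(C–H) ≈ 400 kJ/mol

Let D be the C–H bond energy.
Σ(broken) = 3×343 + 10×D + 1×247 = 1276 + 10D
Σ(formed) = 3×343 + 1×319 + 9×D + 1×426 = 1774 + 9D
ΔH = Σ(broken) − Σ(formed) = (1276 + 10D) − (1774 + 9D) = −498 + D
Setting this equal to −98 kJ gives D = 400 kJ/mol.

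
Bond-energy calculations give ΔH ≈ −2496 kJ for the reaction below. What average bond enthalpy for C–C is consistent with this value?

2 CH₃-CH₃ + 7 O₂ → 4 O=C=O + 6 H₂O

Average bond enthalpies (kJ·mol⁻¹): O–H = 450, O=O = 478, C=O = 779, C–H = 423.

D(C–C) ≈ 357 kJ/mol

Let D be the C–C bond energy.
Σ(broken) = 2×D + 12×423 + 7×478 = 8422 + 2D
Σ(formed) = 8×779 + 12×450 = 11632
ΔH = Σ(broken) − Σ(formed) = (8422 + 2D) − (11632) = −3210 + 2D
Setting this equal to −2496 kJ gives 2D = 714, so D = 357 kJ/mol.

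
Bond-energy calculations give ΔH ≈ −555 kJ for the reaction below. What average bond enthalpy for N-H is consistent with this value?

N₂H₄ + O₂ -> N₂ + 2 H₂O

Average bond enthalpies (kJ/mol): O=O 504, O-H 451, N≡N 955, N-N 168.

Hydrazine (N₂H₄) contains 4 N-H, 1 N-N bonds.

D(N-H) ≈ 383 kJ/mol

Let D be the N-H bond energy.
Σ(broken) = 4×D + 1×168 + 1×504 = 672 + 4D
Σ(formed) = 1×955 + 4×451 = 2759
ΔH = Σ(broken) − Σ(formed) = (672 + 4D) − (2759) = −2087 + 4D
Setting this equal to −555 kJ gives 4D = 1532, so D = 383 kJ/mol.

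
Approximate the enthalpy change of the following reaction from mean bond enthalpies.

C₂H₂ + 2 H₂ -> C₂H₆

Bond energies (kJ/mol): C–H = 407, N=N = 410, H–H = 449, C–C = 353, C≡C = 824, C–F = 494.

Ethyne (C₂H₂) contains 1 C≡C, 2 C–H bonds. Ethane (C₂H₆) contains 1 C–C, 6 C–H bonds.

ΔH ≈ −259 kJ

Bonds broken (reactants):
  C≡C: 1 × 824 = 824
  C–H: 2 × 407 = 814
  H–H: 2 × 449 = 898
  Σ(broken) = 2536 kJ
Bonds formed (products):
  C–C: 1 × 353 = 353
  C–H: 6 × 407 = 2442
  Σ(formed) = 2795 kJ
ΔH = Σ(broken) − Σ(formed) = 2536 − 2795 = −259 kJ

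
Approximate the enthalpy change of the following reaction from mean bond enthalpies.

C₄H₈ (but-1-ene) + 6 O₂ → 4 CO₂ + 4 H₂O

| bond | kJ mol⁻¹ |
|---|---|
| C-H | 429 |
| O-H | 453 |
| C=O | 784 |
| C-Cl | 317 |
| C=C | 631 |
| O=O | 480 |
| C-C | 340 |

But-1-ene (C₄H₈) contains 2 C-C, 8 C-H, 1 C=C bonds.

Bonds broken (reactants):
  C-C: 2 × 340 = 680
  C-H: 8 × 429 = 3432
  C=C: 1 × 631 = 631
  O=O: 6 × 480 = 2880
  Σ(broken) = 7623 kJ
Bonds formed (products):
  C=O: 8 × 784 = 6272
  O-H: 8 × 453 = 3624
  Σ(formed) = 9896 kJ
ΔH = Σ(broken) − Σ(formed) = 7623 − 9896 = −2273 kJ

ΔH ≈ −2273 kJ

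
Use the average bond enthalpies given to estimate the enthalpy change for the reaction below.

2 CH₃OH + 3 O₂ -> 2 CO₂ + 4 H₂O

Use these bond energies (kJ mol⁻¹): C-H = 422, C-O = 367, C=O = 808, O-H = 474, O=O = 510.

ΔH ≈ −1280 kJ

Bonds broken (reactants):
  C-H: 6 × 422 = 2532
  C-O: 2 × 367 = 734
  O-H: 2 × 474 = 948
  O=O: 3 × 510 = 1530
  Σ(broken) = 5744 kJ
Bonds formed (products):
  C=O: 4 × 808 = 3232
  O-H: 8 × 474 = 3792
  Σ(formed) = 7024 kJ
ΔH = Σ(broken) − Σ(formed) = 5744 − 7024 = −1280 kJ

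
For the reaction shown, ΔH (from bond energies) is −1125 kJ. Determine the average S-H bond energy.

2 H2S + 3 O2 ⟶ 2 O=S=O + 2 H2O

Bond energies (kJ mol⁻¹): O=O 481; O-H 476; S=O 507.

Let D be the S-H bond energy.
Σ(broken) = 3×481 + 4×D = 1443 + 4D
Σ(formed) = 4×476 + 4×507 = 3932
ΔH = Σ(broken) − Σ(formed) = (1443 + 4D) − (3932) = −2489 + 4D
Setting this equal to −1125 kJ gives 4D = 1364, so D = 341 kJ/mol.

D(S-H) ≈ 341 kJ/mol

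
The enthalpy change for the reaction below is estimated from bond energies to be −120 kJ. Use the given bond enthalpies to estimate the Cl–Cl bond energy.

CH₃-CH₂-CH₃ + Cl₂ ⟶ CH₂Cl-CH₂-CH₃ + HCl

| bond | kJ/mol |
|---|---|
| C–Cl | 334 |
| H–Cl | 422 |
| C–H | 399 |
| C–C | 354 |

Let D be the Cl–Cl bond energy.
Σ(broken) = 2×354 + 8×399 + 1×D = 3900 + D
Σ(formed) = 2×354 + 1×334 + 7×399 + 1×422 = 4257
ΔH = Σ(broken) − Σ(formed) = (3900 + D) − (4257) = −357 + D
Setting this equal to −120 kJ gives D = 237 kJ/mol.

D(Cl–Cl) ≈ 237 kJ/mol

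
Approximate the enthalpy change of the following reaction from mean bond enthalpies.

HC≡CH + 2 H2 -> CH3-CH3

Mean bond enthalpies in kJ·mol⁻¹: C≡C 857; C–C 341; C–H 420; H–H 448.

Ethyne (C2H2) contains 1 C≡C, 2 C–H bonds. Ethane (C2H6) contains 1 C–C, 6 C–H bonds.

Bonds broken (reactants):
  C≡C: 1 × 857 = 857
  C–H: 2 × 420 = 840
  H–H: 2 × 448 = 896
  Σ(broken) = 2593 kJ
Bonds formed (products):
  C–C: 1 × 341 = 341
  C–H: 6 × 420 = 2520
  Σ(formed) = 2861 kJ
ΔH = Σ(broken) − Σ(formed) = 2593 − 2861 = −268 kJ

ΔH ≈ −268 kJ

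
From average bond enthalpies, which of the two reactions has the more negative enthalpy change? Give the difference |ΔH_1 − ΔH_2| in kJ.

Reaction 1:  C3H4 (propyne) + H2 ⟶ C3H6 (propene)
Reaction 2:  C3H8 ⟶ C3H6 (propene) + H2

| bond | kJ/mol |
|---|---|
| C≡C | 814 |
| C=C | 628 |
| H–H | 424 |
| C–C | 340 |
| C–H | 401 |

Reaction 1:
  Bonds broken (reactants):
    C≡C: 1 × 814 = 814
    C–C: 1 × 340 = 340
    C–H: 4 × 401 = 1604
    H–H: 1 × 424 = 424
    Σ(broken) = 3182 kJ
  Bonds formed (products):
    C–C: 1 × 340 = 340
    C–H: 6 × 401 = 2406
    C=C: 1 × 628 = 628
    Σ(formed) = 3374 kJ
  ΔH_1 = 3182 − 3374 = −192 kJ
Reaction 2:
  Bonds broken (reactants):
    C–C: 2 × 340 = 680
    C–H: 8 × 401 = 3208
    Σ(broken) = 3888 kJ
  Bonds formed (products):
    C–C: 1 × 340 = 340
    C–H: 6 × 401 = 2406
    C=C: 1 × 628 = 628
    H–H: 1 × 424 = 424
    Σ(formed) = 3798 kJ
  ΔH_2 = 3888 − 3798 = +90 kJ
ΔH_1 − ΔH_2 = −282 kJ, so reaction 1 has the more negative ΔH; |ΔH_1 − ΔH_2| = 282 kJ.

Reaction 1, by 282 kJ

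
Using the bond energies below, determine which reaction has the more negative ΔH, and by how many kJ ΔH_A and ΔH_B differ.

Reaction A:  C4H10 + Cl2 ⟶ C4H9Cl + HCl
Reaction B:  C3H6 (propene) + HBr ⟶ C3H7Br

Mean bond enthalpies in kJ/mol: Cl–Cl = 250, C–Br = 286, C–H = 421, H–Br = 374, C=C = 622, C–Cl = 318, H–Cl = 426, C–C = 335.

Reaction A, by 27 kJ

Reaction A:
  Bonds broken (reactants):
    C–C: 3 × 335 = 1005
    C–H: 10 × 421 = 4210
    Cl–Cl: 1 × 250 = 250
    Σ(broken) = 5465 kJ
  Bonds formed (products):
    C–C: 3 × 335 = 1005
    C–Cl: 1 × 318 = 318
    C–H: 9 × 421 = 3789
    H–Cl: 1 × 426 = 426
    Σ(formed) = 5538 kJ
  ΔH_A = 5465 − 5538 = −73 kJ
Reaction B:
  Bonds broken (reactants):
    C–C: 1 × 335 = 335
    C–H: 6 × 421 = 2526
    C=C: 1 × 622 = 622
    H–Br: 1 × 374 = 374
    Σ(broken) = 3857 kJ
  Bonds formed (products):
    C–Br: 1 × 286 = 286
    C–C: 2 × 335 = 670
    C–H: 7 × 421 = 2947
    Σ(formed) = 3903 kJ
  ΔH_B = 3857 − 3903 = −46 kJ
ΔH_A − ΔH_B = −27 kJ, so reaction A has the more negative ΔH; |ΔH_A − ΔH_B| = 27 kJ.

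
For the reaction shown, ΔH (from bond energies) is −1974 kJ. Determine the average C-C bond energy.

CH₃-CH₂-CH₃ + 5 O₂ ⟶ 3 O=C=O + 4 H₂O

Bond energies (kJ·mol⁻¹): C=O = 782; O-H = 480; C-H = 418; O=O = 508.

D(C-C) ≈ 337 kJ/mol

Let D be the C-C bond energy.
Σ(broken) = 2×D + 8×418 + 5×508 = 5884 + 2D
Σ(formed) = 6×782 + 8×480 = 8532
ΔH = Σ(broken) − Σ(formed) = (5884 + 2D) − (8532) = −2648 + 2D
Setting this equal to −1974 kJ gives 2D = 674, so D = 337 kJ/mol.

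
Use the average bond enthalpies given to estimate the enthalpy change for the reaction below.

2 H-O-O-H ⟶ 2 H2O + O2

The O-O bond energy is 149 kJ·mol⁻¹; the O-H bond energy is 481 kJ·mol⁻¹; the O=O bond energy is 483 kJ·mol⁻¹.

Bonds broken (reactants):
  O-H: 4 × 481 = 1924
  O-O: 2 × 149 = 298
  Σ(broken) = 2222 kJ
Bonds formed (products):
  O-H: 4 × 481 = 1924
  O=O: 1 × 483 = 483
  Σ(formed) = 2407 kJ
ΔH = Σ(broken) − Σ(formed) = 2222 − 2407 = −185 kJ

ΔH ≈ −185 kJ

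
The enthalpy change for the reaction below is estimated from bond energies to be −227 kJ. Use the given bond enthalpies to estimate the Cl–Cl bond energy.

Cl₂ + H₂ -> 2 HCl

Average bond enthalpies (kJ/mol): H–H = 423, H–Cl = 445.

Let D be the Cl–Cl bond energy.
Σ(broken) = 1×D + 1×423 = 423 + D
Σ(formed) = 2×445 = 890
ΔH = Σ(broken) − Σ(formed) = (423 + D) − (890) = −467 + D
Setting this equal to −227 kJ gives D = 240 kJ/mol.

D(Cl–Cl) ≈ 240 kJ/mol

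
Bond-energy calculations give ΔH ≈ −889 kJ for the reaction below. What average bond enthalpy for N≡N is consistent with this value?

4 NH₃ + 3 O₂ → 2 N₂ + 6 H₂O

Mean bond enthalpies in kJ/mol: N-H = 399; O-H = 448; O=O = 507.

Let D be the N≡N bond energy.
Σ(broken) = 12×399 + 3×507 = 6309
Σ(formed) = 2×D + 12×448 = 5376 + 2D
ΔH = Σ(broken) − Σ(formed) = (6309) − (5376 + 2D) = +933 − 2D
Setting this equal to −889 kJ gives 2D = 1822, so D = 911 kJ/mol.

D(N≡N) ≈ 911 kJ/mol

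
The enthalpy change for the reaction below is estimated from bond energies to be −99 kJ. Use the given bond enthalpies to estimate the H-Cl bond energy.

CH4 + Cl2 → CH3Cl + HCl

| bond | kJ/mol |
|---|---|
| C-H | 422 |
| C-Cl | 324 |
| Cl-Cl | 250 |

D(H-Cl) ≈ 447 kJ/mol

Let D be the H-Cl bond energy.
Σ(broken) = 4×422 + 1×250 = 1938
Σ(formed) = 1×324 + 3×422 + 1×D = 1590 + D
ΔH = Σ(broken) − Σ(formed) = (1938) − (1590 + D) = +348 − D
Setting this equal to −99 kJ gives D = 447 kJ/mol.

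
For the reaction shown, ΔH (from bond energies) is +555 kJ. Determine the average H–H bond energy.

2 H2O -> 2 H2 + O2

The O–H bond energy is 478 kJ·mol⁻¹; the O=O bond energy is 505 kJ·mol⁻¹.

Let D be the H–H bond energy.
Σ(broken) = 4×478 = 1912
Σ(formed) = 2×D + 1×505 = 505 + 2D
ΔH = Σ(broken) − Σ(formed) = (1912) − (505 + 2D) = +1407 − 2D
Setting this equal to +555 kJ gives 2D = 852, so D = 426 kJ/mol.

D(H–H) ≈ 426 kJ/mol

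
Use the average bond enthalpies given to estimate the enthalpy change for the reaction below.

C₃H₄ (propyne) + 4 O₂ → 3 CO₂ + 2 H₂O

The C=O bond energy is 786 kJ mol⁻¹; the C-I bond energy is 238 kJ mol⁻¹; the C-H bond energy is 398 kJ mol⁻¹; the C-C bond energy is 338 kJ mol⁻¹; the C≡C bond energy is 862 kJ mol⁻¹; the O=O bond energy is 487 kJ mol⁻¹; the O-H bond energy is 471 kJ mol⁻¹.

ΔH ≈ −1860 kJ

Bonds broken (reactants):
  C≡C: 1 × 862 = 862
  C-C: 1 × 338 = 338
  C-H: 4 × 398 = 1592
  O=O: 4 × 487 = 1948
  Σ(broken) = 4740 kJ
Bonds formed (products):
  C=O: 6 × 786 = 4716
  O-H: 4 × 471 = 1884
  Σ(formed) = 6600 kJ
ΔH = Σ(broken) − Σ(formed) = 4740 − 6600 = −1860 kJ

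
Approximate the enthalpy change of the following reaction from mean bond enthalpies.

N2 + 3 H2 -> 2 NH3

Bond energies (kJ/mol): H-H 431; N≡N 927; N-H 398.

ΔH ≈ −168 kJ

Bonds broken (reactants):
  H-H: 3 × 431 = 1293
  N≡N: 1 × 927 = 927
  Σ(broken) = 2220 kJ
Bonds formed (products):
  N-H: 6 × 398 = 2388
  Σ(formed) = 2388 kJ
ΔH = Σ(broken) − Σ(formed) = 2220 − 2388 = −168 kJ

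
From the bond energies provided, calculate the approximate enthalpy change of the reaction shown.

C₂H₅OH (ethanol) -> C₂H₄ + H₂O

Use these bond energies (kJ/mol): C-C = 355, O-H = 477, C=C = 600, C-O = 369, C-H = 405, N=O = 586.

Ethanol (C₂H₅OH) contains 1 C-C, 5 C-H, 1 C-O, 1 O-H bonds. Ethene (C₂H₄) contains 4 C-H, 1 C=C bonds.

Bonds broken (reactants):
  C-C: 1 × 355 = 355
  C-H: 5 × 405 = 2025
  C-O: 1 × 369 = 369
  O-H: 1 × 477 = 477
  Σ(broken) = 3226 kJ
Bonds formed (products):
  C-H: 4 × 405 = 1620
  C=C: 1 × 600 = 600
  O-H: 2 × 477 = 954
  Σ(formed) = 3174 kJ
ΔH = Σ(broken) − Σ(formed) = 3226 − 3174 = +52 kJ

ΔH ≈ +52 kJ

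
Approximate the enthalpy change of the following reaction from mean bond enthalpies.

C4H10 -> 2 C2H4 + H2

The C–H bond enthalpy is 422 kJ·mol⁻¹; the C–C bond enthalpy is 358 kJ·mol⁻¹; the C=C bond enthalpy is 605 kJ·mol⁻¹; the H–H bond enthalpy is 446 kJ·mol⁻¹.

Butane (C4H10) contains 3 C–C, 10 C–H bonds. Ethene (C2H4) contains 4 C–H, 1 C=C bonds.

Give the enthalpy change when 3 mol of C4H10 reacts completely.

ΔH = +786 kJ

Bonds broken (reactants):
  C–C: 3 × 358 = 1074
  C–H: 10 × 422 = 4220
  Σ(broken) = 5294 kJ
Bonds formed (products):
  C–H: 8 × 422 = 3376
  C=C: 2 × 605 = 1210
  H–H: 1 × 446 = 446
  Σ(formed) = 5032 kJ
ΔH = Σ(broken) − Σ(formed) = 5294 − 5032 = +262 kJ
For 3× the reaction as written: 3 × (+262) = +786 kJ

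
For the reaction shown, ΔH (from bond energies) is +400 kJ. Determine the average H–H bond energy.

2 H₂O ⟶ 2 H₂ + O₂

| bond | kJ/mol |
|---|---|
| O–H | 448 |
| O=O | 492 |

Let D be the H–H bond energy.
Σ(broken) = 4×448 = 1792
Σ(formed) = 2×D + 1×492 = 492 + 2D
ΔH = Σ(broken) − Σ(formed) = (1792) − (492 + 2D) = +1300 − 2D
Setting this equal to +400 kJ gives 2D = 900, so D = 450 kJ/mol.

D(H–H) ≈ 450 kJ/mol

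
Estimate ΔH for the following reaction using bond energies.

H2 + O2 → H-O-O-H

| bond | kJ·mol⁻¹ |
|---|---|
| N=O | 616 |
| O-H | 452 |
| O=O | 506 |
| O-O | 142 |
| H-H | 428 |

ΔH ≈ −112 kJ

Bonds broken (reactants):
  H-H: 1 × 428 = 428
  O=O: 1 × 506 = 506
  Σ(broken) = 934 kJ
Bonds formed (products):
  O-H: 2 × 452 = 904
  O-O: 1 × 142 = 142
  Σ(formed) = 1046 kJ
ΔH = Σ(broken) − Σ(formed) = 934 − 1046 = −112 kJ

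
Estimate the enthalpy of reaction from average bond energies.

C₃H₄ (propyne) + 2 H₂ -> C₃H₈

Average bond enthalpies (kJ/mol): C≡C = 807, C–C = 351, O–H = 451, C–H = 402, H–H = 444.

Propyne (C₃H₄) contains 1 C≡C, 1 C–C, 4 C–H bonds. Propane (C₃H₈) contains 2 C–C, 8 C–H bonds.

Bonds broken (reactants):
  C≡C: 1 × 807 = 807
  C–C: 1 × 351 = 351
  C–H: 4 × 402 = 1608
  H–H: 2 × 444 = 888
  Σ(broken) = 3654 kJ
Bonds formed (products):
  C–C: 2 × 351 = 702
  C–H: 8 × 402 = 3216
  Σ(formed) = 3918 kJ
ΔH = Σ(broken) − Σ(formed) = 3654 − 3918 = −264 kJ

ΔH ≈ −264 kJ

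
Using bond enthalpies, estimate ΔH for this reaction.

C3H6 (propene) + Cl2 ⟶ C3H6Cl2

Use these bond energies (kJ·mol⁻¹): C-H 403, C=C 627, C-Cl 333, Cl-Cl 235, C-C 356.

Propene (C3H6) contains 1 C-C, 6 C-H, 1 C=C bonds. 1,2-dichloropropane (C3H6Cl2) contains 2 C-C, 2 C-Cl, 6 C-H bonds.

Bonds broken (reactants):
  C-C: 1 × 356 = 356
  C-H: 6 × 403 = 2418
  C=C: 1 × 627 = 627
  Cl-Cl: 1 × 235 = 235
  Σ(broken) = 3636 kJ
Bonds formed (products):
  C-C: 2 × 356 = 712
  C-Cl: 2 × 333 = 666
  C-H: 6 × 403 = 2418
  Σ(formed) = 3796 kJ
ΔH = Σ(broken) − Σ(formed) = 3636 − 3796 = −160 kJ

ΔH ≈ −160 kJ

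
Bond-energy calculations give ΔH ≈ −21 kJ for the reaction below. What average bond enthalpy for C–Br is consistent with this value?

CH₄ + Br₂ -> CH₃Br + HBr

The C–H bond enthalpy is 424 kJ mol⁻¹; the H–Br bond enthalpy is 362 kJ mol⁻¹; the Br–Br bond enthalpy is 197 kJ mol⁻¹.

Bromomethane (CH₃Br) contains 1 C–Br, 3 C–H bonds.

Let D be the C–Br bond energy.
Σ(broken) = 1×197 + 4×424 = 1893
Σ(formed) = 1×D + 3×424 + 1×362 = 1634 + D
ΔH = Σ(broken) − Σ(formed) = (1893) − (1634 + D) = +259 − D
Setting this equal to −21 kJ gives D = 280 kJ/mol.

D(C–Br) ≈ 280 kJ/mol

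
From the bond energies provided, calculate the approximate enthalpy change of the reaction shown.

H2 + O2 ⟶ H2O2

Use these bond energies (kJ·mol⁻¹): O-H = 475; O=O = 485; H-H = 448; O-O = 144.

Bonds broken (reactants):
  H-H: 1 × 448 = 448
  O=O: 1 × 485 = 485
  Σ(broken) = 933 kJ
Bonds formed (products):
  O-H: 2 × 475 = 950
  O-O: 1 × 144 = 144
  Σ(formed) = 1094 kJ
ΔH = Σ(broken) − Σ(formed) = 933 − 1094 = −161 kJ

ΔH ≈ −161 kJ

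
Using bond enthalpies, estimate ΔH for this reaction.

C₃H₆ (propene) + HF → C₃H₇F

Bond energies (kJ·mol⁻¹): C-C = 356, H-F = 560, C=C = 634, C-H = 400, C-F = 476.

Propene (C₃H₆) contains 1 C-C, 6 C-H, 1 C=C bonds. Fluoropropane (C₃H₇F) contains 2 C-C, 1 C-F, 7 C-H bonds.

Bonds broken (reactants):
  C-C: 1 × 356 = 356
  C-H: 6 × 400 = 2400
  C=C: 1 × 634 = 634
  H-F: 1 × 560 = 560
  Σ(broken) = 3950 kJ
Bonds formed (products):
  C-C: 2 × 356 = 712
  C-F: 1 × 476 = 476
  C-H: 7 × 400 = 2800
  Σ(formed) = 3988 kJ
ΔH = Σ(broken) − Σ(formed) = 3950 − 3988 = −38 kJ

ΔH ≈ −38 kJ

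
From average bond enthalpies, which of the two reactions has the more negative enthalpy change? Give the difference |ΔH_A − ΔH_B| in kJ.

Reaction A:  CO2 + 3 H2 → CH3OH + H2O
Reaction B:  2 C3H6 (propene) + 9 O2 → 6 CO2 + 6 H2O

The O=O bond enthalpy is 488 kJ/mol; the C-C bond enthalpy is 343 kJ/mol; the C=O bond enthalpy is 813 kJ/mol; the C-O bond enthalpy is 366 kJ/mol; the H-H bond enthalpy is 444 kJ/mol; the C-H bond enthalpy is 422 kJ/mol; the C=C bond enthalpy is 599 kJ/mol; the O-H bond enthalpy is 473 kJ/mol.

Reaction A:
  Bonds broken (reactants):
    C=O: 2 × 813 = 1626
    H-H: 3 × 444 = 1332
    Σ(broken) = 2958 kJ
  Bonds formed (products):
    C-H: 3 × 422 = 1266
    C-O: 1 × 366 = 366
    O-H: 3 × 473 = 1419
    Σ(formed) = 3051 kJ
  ΔH_A = 2958 − 3051 = −93 kJ
Reaction B:
  Bonds broken (reactants):
    C-C: 2 × 343 = 686
    C-H: 12 × 422 = 5064
    C=C: 2 × 599 = 1198
    O=O: 9 × 488 = 4392
    Σ(broken) = 11340 kJ
  Bonds formed (products):
    C=O: 12 × 813 = 9756
    O-H: 12 × 473 = 5676
    Σ(formed) = 15432 kJ
  ΔH_B = 11340 − 15432 = −4092 kJ
ΔH_A − ΔH_B = +3999 kJ, so reaction B has the more negative ΔH; |ΔH_A − ΔH_B| = 3999 kJ.

Reaction B, by 3999 kJ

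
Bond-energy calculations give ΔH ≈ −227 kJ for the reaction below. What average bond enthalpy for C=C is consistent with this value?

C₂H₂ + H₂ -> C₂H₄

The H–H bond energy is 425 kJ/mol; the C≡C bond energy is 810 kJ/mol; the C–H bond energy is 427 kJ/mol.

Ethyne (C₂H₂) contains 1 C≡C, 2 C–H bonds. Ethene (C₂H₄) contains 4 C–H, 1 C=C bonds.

D(C=C) ≈ 608 kJ/mol

Let D be the C=C bond energy.
Σ(broken) = 1×810 + 2×427 + 1×425 = 2089
Σ(formed) = 4×427 + 1×D = 1708 + D
ΔH = Σ(broken) − Σ(formed) = (2089) − (1708 + D) = +381 − D
Setting this equal to −227 kJ gives D = 608 kJ/mol.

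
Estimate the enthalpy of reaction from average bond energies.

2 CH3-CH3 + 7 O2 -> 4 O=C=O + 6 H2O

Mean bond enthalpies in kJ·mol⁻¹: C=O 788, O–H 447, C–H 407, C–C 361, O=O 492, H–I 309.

Bonds broken (reactants):
  C–C: 2 × 361 = 722
  C–H: 12 × 407 = 4884
  O=O: 7 × 492 = 3444
  Σ(broken) = 9050 kJ
Bonds formed (products):
  C=O: 8 × 788 = 6304
  O–H: 12 × 447 = 5364
  Σ(formed) = 11668 kJ
ΔH = Σ(broken) − Σ(formed) = 9050 − 11668 = −2618 kJ

ΔH ≈ −2618 kJ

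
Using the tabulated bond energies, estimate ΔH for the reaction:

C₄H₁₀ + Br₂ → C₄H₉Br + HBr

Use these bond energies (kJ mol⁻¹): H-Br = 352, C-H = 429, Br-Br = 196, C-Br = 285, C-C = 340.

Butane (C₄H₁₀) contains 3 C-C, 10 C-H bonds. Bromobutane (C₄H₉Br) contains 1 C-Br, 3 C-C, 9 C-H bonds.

Bonds broken (reactants):
  Br-Br: 1 × 196 = 196
  C-C: 3 × 340 = 1020
  C-H: 10 × 429 = 4290
  Σ(broken) = 5506 kJ
Bonds formed (products):
  C-Br: 1 × 285 = 285
  C-C: 3 × 340 = 1020
  C-H: 9 × 429 = 3861
  H-Br: 1 × 352 = 352
  Σ(formed) = 5518 kJ
ΔH = Σ(broken) − Σ(formed) = 5506 − 5518 = −12 kJ

ΔH ≈ −12 kJ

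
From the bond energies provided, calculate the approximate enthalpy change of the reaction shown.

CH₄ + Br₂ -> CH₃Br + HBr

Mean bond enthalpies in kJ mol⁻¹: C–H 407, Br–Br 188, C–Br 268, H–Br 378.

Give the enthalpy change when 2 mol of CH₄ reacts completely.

ΔH = −102 kJ

Bonds broken (reactants):
  Br–Br: 1 × 188 = 188
  C–H: 4 × 407 = 1628
  Σ(broken) = 1816 kJ
Bonds formed (products):
  C–Br: 1 × 268 = 268
  C–H: 3 × 407 = 1221
  H–Br: 1 × 378 = 378
  Σ(formed) = 1867 kJ
ΔH = Σ(broken) − Σ(formed) = 1816 − 1867 = −51 kJ
For 2× the reaction as written: 2 × (−51) = −102 kJ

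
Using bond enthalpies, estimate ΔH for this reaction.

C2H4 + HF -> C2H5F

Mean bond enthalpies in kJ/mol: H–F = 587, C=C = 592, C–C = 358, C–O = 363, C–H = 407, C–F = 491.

Bonds broken (reactants):
  C–H: 4 × 407 = 1628
  C=C: 1 × 592 = 592
  H–F: 1 × 587 = 587
  Σ(broken) = 2807 kJ
Bonds formed (products):
  C–C: 1 × 358 = 358
  C–F: 1 × 491 = 491
  C–H: 5 × 407 = 2035
  Σ(formed) = 2884 kJ
ΔH = Σ(broken) − Σ(formed) = 2807 − 2884 = −77 kJ

ΔH ≈ −77 kJ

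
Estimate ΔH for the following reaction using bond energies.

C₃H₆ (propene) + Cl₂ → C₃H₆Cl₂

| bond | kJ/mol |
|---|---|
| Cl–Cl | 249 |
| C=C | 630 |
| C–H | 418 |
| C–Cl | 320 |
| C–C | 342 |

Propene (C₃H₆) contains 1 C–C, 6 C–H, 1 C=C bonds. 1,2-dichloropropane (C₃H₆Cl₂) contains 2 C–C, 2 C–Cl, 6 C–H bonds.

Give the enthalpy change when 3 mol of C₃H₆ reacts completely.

ΔH = −309 kJ

Bonds broken (reactants):
  C–C: 1 × 342 = 342
  C–H: 6 × 418 = 2508
  C=C: 1 × 630 = 630
  Cl–Cl: 1 × 249 = 249
  Σ(broken) = 3729 kJ
Bonds formed (products):
  C–C: 2 × 342 = 684
  C–Cl: 2 × 320 = 640
  C–H: 6 × 418 = 2508
  Σ(formed) = 3832 kJ
ΔH = Σ(broken) − Σ(formed) = 3729 − 3832 = −103 kJ
For 3× the reaction as written: 3 × (−103) = −309 kJ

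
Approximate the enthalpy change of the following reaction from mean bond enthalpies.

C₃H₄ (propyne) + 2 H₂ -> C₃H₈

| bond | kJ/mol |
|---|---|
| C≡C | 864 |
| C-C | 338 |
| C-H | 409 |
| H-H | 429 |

ΔH ≈ −252 kJ

Bonds broken (reactants):
  C≡C: 1 × 864 = 864
  C-C: 1 × 338 = 338
  C-H: 4 × 409 = 1636
  H-H: 2 × 429 = 858
  Σ(broken) = 3696 kJ
Bonds formed (products):
  C-C: 2 × 338 = 676
  C-H: 8 × 409 = 3272
  Σ(formed) = 3948 kJ
ΔH = Σ(broken) − Σ(formed) = 3696 − 3948 = −252 kJ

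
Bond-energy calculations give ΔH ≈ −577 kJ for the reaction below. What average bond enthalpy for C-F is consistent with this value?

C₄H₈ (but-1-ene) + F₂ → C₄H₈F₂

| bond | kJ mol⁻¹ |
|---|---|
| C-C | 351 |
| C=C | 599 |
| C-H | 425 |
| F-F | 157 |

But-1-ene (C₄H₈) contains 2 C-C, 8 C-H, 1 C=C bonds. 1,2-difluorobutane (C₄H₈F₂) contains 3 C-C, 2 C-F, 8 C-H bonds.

D(C-F) ≈ 491 kJ/mol

Let D be the C-F bond energy.
Σ(broken) = 2×351 + 8×425 + 1×599 + 1×157 = 4858
Σ(formed) = 3×351 + 2×D + 8×425 = 4453 + 2D
ΔH = Σ(broken) − Σ(formed) = (4858) − (4453 + 2D) = +405 − 2D
Setting this equal to −577 kJ gives 2D = 982, so D = 491 kJ/mol.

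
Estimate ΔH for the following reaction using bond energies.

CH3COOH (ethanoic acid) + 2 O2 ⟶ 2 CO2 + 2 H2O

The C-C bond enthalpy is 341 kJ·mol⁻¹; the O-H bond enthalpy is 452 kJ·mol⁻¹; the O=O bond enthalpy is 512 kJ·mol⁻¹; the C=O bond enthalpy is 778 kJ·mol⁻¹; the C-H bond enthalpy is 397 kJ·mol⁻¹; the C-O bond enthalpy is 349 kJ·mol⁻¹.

ΔH ≈ −785 kJ

Bonds broken (reactants):
  C-C: 1 × 341 = 341
  C-H: 3 × 397 = 1191
  C-O: 1 × 349 = 349
  C=O: 1 × 778 = 778
  O-H: 1 × 452 = 452
  O=O: 2 × 512 = 1024
  Σ(broken) = 4135 kJ
Bonds formed (products):
  C=O: 4 × 778 = 3112
  O-H: 4 × 452 = 1808
  Σ(formed) = 4920 kJ
ΔH = Σ(broken) − Σ(formed) = 4135 − 4920 = −785 kJ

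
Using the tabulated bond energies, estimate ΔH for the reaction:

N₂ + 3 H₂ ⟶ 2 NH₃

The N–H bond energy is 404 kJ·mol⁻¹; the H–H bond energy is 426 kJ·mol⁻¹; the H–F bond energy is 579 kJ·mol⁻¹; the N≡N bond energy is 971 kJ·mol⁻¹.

ΔH ≈ −175 kJ

Bonds broken (reactants):
  H–H: 3 × 426 = 1278
  N≡N: 1 × 971 = 971
  Σ(broken) = 2249 kJ
Bonds formed (products):
  N–H: 6 × 404 = 2424
  Σ(formed) = 2424 kJ
ΔH = Σ(broken) − Σ(formed) = 2249 − 2424 = −175 kJ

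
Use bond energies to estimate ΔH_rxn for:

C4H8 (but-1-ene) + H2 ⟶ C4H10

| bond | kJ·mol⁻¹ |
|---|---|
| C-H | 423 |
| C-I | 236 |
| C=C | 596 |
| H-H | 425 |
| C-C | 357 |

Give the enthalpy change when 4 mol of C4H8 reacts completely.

ΔH = −728 kJ

Bonds broken (reactants):
  C-C: 2 × 357 = 714
  C-H: 8 × 423 = 3384
  C=C: 1 × 596 = 596
  H-H: 1 × 425 = 425
  Σ(broken) = 5119 kJ
Bonds formed (products):
  C-C: 3 × 357 = 1071
  C-H: 10 × 423 = 4230
  Σ(formed) = 5301 kJ
ΔH = Σ(broken) − Σ(formed) = 5119 − 5301 = −182 kJ
For 4× the reaction as written: 4 × (−182) = −728 kJ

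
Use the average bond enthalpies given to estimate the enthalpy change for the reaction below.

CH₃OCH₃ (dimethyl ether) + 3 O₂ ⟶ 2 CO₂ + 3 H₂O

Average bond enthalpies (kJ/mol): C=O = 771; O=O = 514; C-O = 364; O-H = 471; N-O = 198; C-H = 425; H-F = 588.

ΔH ≈ −1090 kJ

Bonds broken (reactants):
  C-H: 6 × 425 = 2550
  C-O: 2 × 364 = 728
  O=O: 3 × 514 = 1542
  Σ(broken) = 4820 kJ
Bonds formed (products):
  C=O: 4 × 771 = 3084
  O-H: 6 × 471 = 2826
  Σ(formed) = 5910 kJ
ΔH = Σ(broken) − Σ(formed) = 4820 − 5910 = −1090 kJ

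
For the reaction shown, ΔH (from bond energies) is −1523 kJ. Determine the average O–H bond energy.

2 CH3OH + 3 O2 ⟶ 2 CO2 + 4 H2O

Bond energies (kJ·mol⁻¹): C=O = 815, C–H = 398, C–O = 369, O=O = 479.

D(O–H) ≈ 471 kJ/mol

Let D be the O–H bond energy.
Σ(broken) = 6×398 + 2×369 + 2×D + 3×479 = 4563 + 2D
Σ(formed) = 4×815 + 8×D = 3260 + 8D
ΔH = Σ(broken) − Σ(formed) = (4563 + 2D) − (3260 + 8D) = +1303 − 6D
Setting this equal to −1523 kJ gives 6D = 2826, so D = 471 kJ/mol.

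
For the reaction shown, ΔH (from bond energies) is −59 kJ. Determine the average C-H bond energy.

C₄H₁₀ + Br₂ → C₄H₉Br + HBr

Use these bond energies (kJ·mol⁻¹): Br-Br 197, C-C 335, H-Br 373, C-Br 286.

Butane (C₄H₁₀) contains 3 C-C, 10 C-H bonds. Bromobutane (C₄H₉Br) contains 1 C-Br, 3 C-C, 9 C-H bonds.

D(C-H) ≈ 403 kJ/mol

Let D be the C-H bond energy.
Σ(broken) = 1×197 + 3×335 + 10×D = 1202 + 10D
Σ(formed) = 1×286 + 3×335 + 9×D + 1×373 = 1664 + 9D
ΔH = Σ(broken) − Σ(formed) = (1202 + 10D) − (1664 + 9D) = −462 + D
Setting this equal to −59 kJ gives D = 403 kJ/mol.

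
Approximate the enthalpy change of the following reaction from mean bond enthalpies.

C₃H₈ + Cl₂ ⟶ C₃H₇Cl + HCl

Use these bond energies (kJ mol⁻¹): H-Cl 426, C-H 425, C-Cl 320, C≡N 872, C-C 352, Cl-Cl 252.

Bonds broken (reactants):
  C-C: 2 × 352 = 704
  C-H: 8 × 425 = 3400
  Cl-Cl: 1 × 252 = 252
  Σ(broken) = 4356 kJ
Bonds formed (products):
  C-C: 2 × 352 = 704
  C-Cl: 1 × 320 = 320
  C-H: 7 × 425 = 2975
  H-Cl: 1 × 426 = 426
  Σ(formed) = 4425 kJ
ΔH = Σ(broken) − Σ(formed) = 4356 − 4425 = −69 kJ

ΔH ≈ −69 kJ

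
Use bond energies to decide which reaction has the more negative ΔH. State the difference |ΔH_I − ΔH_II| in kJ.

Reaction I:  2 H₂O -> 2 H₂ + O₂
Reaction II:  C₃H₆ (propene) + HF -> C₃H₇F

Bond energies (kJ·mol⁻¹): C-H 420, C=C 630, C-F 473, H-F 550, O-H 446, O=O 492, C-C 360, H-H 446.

Reaction II, by 473 kJ

Reaction I:
  Bonds broken (reactants):
    O-H: 4 × 446 = 1784
    Σ(broken) = 1784 kJ
  Bonds formed (products):
    H-H: 2 × 446 = 892
    O=O: 1 × 492 = 492
    Σ(formed) = 1384 kJ
  ΔH_I = 1784 − 1384 = +400 kJ
Reaction II:
  Bonds broken (reactants):
    C-C: 1 × 360 = 360
    C-H: 6 × 420 = 2520
    C=C: 1 × 630 = 630
    H-F: 1 × 550 = 550
    Σ(broken) = 4060 kJ
  Bonds formed (products):
    C-C: 2 × 360 = 720
    C-F: 1 × 473 = 473
    C-H: 7 × 420 = 2940
    Σ(formed) = 4133 kJ
  ΔH_II = 4060 − 4133 = −73 kJ
ΔH_I − ΔH_II = +473 kJ, so reaction II has the more negative ΔH; |ΔH_I − ΔH_II| = 473 kJ.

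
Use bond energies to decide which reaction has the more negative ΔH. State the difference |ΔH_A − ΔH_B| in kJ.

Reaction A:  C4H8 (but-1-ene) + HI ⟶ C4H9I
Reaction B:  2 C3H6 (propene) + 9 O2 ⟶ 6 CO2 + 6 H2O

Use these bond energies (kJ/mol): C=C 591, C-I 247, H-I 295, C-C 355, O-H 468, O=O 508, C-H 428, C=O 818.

Reaction B, by 3688 kJ

Reaction A:
  Bonds broken (reactants):
    C-C: 2 × 355 = 710
    C-H: 8 × 428 = 3424
    C=C: 1 × 591 = 591
    H-I: 1 × 295 = 295
    Σ(broken) = 5020 kJ
  Bonds formed (products):
    C-C: 3 × 355 = 1065
    C-H: 9 × 428 = 3852
    C-I: 1 × 247 = 247
    Σ(formed) = 5164 kJ
  ΔH_A = 5020 − 5164 = −144 kJ
Reaction B:
  Bonds broken (reactants):
    C-C: 2 × 355 = 710
    C-H: 12 × 428 = 5136
    C=C: 2 × 591 = 1182
    O=O: 9 × 508 = 4572
    Σ(broken) = 11600 kJ
  Bonds formed (products):
    C=O: 12 × 818 = 9816
    O-H: 12 × 468 = 5616
    Σ(formed) = 15432 kJ
  ΔH_B = 11600 − 15432 = −3832 kJ
ΔH_A − ΔH_B = +3688 kJ, so reaction B has the more negative ΔH; |ΔH_A − ΔH_B| = 3688 kJ.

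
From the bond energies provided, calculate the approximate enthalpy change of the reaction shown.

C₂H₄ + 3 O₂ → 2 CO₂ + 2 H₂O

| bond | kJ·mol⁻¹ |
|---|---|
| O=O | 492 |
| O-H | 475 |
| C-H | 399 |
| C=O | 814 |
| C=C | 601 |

ΔH ≈ −1483 kJ

Bonds broken (reactants):
  C-H: 4 × 399 = 1596
  C=C: 1 × 601 = 601
  O=O: 3 × 492 = 1476
  Σ(broken) = 3673 kJ
Bonds formed (products):
  C=O: 4 × 814 = 3256
  O-H: 4 × 475 = 1900
  Σ(formed) = 5156 kJ
ΔH = Σ(broken) − Σ(formed) = 3673 − 5156 = −1483 kJ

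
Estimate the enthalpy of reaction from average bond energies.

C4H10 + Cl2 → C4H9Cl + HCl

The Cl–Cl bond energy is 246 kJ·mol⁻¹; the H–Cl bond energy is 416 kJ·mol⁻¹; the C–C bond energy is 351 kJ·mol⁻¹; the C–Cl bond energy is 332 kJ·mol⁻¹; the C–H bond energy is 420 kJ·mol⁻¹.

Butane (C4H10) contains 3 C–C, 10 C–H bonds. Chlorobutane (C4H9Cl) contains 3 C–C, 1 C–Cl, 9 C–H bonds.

ΔH ≈ −82 kJ

Bonds broken (reactants):
  C–C: 3 × 351 = 1053
  C–H: 10 × 420 = 4200
  Cl–Cl: 1 × 246 = 246
  Σ(broken) = 5499 kJ
Bonds formed (products):
  C–C: 3 × 351 = 1053
  C–Cl: 1 × 332 = 332
  C–H: 9 × 420 = 3780
  H–Cl: 1 × 416 = 416
  Σ(formed) = 5581 kJ
ΔH = Σ(broken) − Σ(formed) = 5499 − 5581 = −82 kJ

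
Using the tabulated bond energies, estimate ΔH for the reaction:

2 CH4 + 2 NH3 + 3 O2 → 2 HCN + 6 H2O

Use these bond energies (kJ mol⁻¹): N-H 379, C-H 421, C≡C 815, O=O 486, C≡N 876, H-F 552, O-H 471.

Bonds broken (reactants):
  C-H: 8 × 421 = 3368
  N-H: 6 × 379 = 2274
  O=O: 3 × 486 = 1458
  Σ(broken) = 7100 kJ
Bonds formed (products):
  C≡N: 2 × 876 = 1752
  C-H: 2 × 421 = 842
  O-H: 12 × 471 = 5652
  Σ(formed) = 8246 kJ
ΔH = Σ(broken) − Σ(formed) = 7100 − 8246 = −1146 kJ

ΔH ≈ −1146 kJ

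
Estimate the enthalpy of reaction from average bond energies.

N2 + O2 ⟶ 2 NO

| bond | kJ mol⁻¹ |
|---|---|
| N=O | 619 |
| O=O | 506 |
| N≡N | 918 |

Bonds broken (reactants):
  N≡N: 1 × 918 = 918
  O=O: 1 × 506 = 506
  Σ(broken) = 1424 kJ
Bonds formed (products):
  N=O: 2 × 619 = 1238
  Σ(formed) = 1238 kJ
ΔH = Σ(broken) − Σ(formed) = 1424 − 1238 = +186 kJ

ΔH ≈ +186 kJ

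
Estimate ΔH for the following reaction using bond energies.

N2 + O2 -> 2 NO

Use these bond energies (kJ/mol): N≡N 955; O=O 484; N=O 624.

Bonds broken (reactants):
  N≡N: 1 × 955 = 955
  O=O: 1 × 484 = 484
  Σ(broken) = 1439 kJ
Bonds formed (products):
  N=O: 2 × 624 = 1248
  Σ(formed) = 1248 kJ
ΔH = Σ(broken) − Σ(formed) = 1439 − 1248 = +191 kJ

ΔH ≈ +191 kJ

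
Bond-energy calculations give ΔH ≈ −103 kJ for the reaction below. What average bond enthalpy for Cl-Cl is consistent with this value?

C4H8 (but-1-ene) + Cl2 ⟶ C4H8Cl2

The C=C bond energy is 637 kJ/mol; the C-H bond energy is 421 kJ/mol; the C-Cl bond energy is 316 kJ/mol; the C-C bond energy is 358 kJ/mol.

D(Cl-Cl) ≈ 250 kJ/mol

Let D be the Cl-Cl bond energy.
Σ(broken) = 2×358 + 8×421 + 1×637 + 1×D = 4721 + D
Σ(formed) = 3×358 + 2×316 + 8×421 = 5074
ΔH = Σ(broken) − Σ(formed) = (4721 + D) − (5074) = −353 + D
Setting this equal to −103 kJ gives D = 250 kJ/mol.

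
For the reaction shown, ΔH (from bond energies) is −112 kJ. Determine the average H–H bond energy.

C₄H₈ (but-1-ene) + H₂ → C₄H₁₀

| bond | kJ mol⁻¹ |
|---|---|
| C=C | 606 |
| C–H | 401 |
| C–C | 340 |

D(H–H) ≈ 424 kJ/mol

Let D be the H–H bond energy.
Σ(broken) = 2×340 + 8×401 + 1×606 + 1×D = 4494 + D
Σ(formed) = 3×340 + 10×401 = 5030
ΔH = Σ(broken) − Σ(formed) = (4494 + D) − (5030) = −536 + D
Setting this equal to −112 kJ gives D = 424 kJ/mol.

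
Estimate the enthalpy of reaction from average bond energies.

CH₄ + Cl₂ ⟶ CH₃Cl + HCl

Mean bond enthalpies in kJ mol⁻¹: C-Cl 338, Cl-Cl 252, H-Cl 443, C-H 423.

ΔH ≈ −106 kJ

Bonds broken (reactants):
  C-H: 4 × 423 = 1692
  Cl-Cl: 1 × 252 = 252
  Σ(broken) = 1944 kJ
Bonds formed (products):
  C-Cl: 1 × 338 = 338
  C-H: 3 × 423 = 1269
  H-Cl: 1 × 443 = 443
  Σ(formed) = 2050 kJ
ΔH = Σ(broken) − Σ(formed) = 1944 − 2050 = −106 kJ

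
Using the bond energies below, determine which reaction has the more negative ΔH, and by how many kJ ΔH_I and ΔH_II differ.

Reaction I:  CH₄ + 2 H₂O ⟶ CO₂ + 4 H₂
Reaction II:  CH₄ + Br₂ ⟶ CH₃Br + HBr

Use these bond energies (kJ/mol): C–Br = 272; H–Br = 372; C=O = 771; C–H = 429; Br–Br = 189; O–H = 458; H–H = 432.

Reaction I:
  Bonds broken (reactants):
    C–H: 4 × 429 = 1716
    O–H: 4 × 458 = 1832
    Σ(broken) = 3548 kJ
  Bonds formed (products):
    C=O: 2 × 771 = 1542
    H–H: 4 × 432 = 1728
    Σ(formed) = 3270 kJ
  ΔH_I = 3548 − 3270 = +278 kJ
Reaction II:
  Bonds broken (reactants):
    Br–Br: 1 × 189 = 189
    C–H: 4 × 429 = 1716
    Σ(broken) = 1905 kJ
  Bonds formed (products):
    C–Br: 1 × 272 = 272
    C–H: 3 × 429 = 1287
    H–Br: 1 × 372 = 372
    Σ(formed) = 1931 kJ
  ΔH_II = 1905 − 1931 = −26 kJ
ΔH_I − ΔH_II = +304 kJ, so reaction II has the more negative ΔH; |ΔH_I − ΔH_II| = 304 kJ.

Reaction II, by 304 kJ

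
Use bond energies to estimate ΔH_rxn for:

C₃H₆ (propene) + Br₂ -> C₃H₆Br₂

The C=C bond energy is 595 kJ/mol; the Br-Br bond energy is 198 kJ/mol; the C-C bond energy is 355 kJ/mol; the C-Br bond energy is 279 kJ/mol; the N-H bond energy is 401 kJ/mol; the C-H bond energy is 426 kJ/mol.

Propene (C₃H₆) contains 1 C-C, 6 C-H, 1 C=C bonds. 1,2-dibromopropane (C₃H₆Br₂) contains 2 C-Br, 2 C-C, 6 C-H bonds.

ΔH ≈ −120 kJ

Bonds broken (reactants):
  Br-Br: 1 × 198 = 198
  C-C: 1 × 355 = 355
  C-H: 6 × 426 = 2556
  C=C: 1 × 595 = 595
  Σ(broken) = 3704 kJ
Bonds formed (products):
  C-Br: 2 × 279 = 558
  C-C: 2 × 355 = 710
  C-H: 6 × 426 = 2556
  Σ(formed) = 3824 kJ
ΔH = Σ(broken) − Σ(formed) = 3704 − 3824 = −120 kJ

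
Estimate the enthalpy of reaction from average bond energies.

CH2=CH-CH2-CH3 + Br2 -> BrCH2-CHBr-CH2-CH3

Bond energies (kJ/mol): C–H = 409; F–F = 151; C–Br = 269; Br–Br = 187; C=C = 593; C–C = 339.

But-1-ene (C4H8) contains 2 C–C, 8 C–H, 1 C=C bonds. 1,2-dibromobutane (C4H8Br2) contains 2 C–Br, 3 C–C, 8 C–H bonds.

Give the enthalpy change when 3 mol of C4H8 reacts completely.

ΔH = −291 kJ

Bonds broken (reactants):
  Br–Br: 1 × 187 = 187
  C–C: 2 × 339 = 678
  C–H: 8 × 409 = 3272
  C=C: 1 × 593 = 593
  Σ(broken) = 4730 kJ
Bonds formed (products):
  C–Br: 2 × 269 = 538
  C–C: 3 × 339 = 1017
  C–H: 8 × 409 = 3272
  Σ(formed) = 4827 kJ
ΔH = Σ(broken) − Σ(formed) = 4730 − 4827 = −97 kJ
For 3× the reaction as written: 3 × (−97) = −291 kJ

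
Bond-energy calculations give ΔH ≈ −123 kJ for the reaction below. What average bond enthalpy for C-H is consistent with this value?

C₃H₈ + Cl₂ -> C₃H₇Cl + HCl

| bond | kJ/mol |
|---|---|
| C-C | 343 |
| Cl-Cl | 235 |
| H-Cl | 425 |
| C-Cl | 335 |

D(C-H) ≈ 402 kJ/mol

Let D be the C-H bond energy.
Σ(broken) = 2×343 + 8×D + 1×235 = 921 + 8D
Σ(formed) = 2×343 + 1×335 + 7×D + 1×425 = 1446 + 7D
ΔH = Σ(broken) − Σ(formed) = (921 + 8D) − (1446 + 7D) = −525 + D
Setting this equal to −123 kJ gives D = 402 kJ/mol.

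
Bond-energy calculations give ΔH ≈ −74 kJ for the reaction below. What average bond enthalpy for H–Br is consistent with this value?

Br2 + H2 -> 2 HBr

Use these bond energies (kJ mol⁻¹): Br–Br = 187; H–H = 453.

D(H–Br) ≈ 357 kJ/mol

Let D be the H–Br bond energy.
Σ(broken) = 1×187 + 1×453 = 640
Σ(formed) = 2×D = 2D
ΔH = Σ(broken) − Σ(formed) = (640) − (2D) = +640 − 2D
Setting this equal to −74 kJ gives 2D = 714, so D = 357 kJ/mol.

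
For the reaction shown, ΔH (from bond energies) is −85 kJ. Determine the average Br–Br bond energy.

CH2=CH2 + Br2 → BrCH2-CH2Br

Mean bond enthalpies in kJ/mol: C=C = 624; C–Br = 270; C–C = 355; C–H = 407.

D(Br–Br) ≈ 186 kJ/mol

Let D be the Br–Br bond energy.
Σ(broken) = 1×D + 4×407 + 1×624 = 2252 + D
Σ(formed) = 2×270 + 1×355 + 4×407 = 2523
ΔH = Σ(broken) − Σ(formed) = (2252 + D) − (2523) = −271 + D
Setting this equal to −85 kJ gives D = 186 kJ/mol.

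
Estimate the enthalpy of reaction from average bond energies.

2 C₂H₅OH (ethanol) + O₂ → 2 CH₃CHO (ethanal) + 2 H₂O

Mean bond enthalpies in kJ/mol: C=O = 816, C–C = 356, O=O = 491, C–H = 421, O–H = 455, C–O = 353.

Bonds broken (reactants):
  C–C: 2 × 356 = 712
  C–H: 10 × 421 = 4210
  C–O: 2 × 353 = 706
  O–H: 2 × 455 = 910
  O=O: 1 × 491 = 491
  Σ(broken) = 7029 kJ
Bonds formed (products):
  C–C: 2 × 356 = 712
  C–H: 8 × 421 = 3368
  C=O: 2 × 816 = 1632
  O–H: 4 × 455 = 1820
  Σ(formed) = 7532 kJ
ΔH = Σ(broken) − Σ(formed) = 7029 − 7532 = −503 kJ

ΔH ≈ −503 kJ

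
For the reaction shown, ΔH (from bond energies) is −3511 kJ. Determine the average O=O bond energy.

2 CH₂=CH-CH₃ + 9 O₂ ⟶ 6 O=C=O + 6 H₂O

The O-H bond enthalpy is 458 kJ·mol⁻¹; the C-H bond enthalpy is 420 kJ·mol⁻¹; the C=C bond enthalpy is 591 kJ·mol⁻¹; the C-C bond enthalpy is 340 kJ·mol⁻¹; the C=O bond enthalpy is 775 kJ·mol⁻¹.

Let D be the O=O bond energy.
Σ(broken) = 2×340 + 12×420 + 2×591 + 9×D = 6902 + 9D
Σ(formed) = 12×775 + 12×458 = 14796
ΔH = Σ(broken) − Σ(formed) = (6902 + 9D) − (14796) = −7894 + 9D
Setting this equal to −3511 kJ gives 9D = 4383, so D = 487 kJ/mol.

D(O=O) ≈ 487 kJ/mol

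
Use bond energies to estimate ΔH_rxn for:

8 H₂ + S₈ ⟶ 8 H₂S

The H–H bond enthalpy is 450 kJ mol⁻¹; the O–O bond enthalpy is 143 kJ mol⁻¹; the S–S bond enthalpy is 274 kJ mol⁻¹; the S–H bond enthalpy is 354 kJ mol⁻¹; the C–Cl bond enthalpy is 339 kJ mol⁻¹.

Bonds broken (reactants):
  H–H: 8 × 450 = 3600
  S–S: 8 × 274 = 2192
  Σ(broken) = 5792 kJ
Bonds formed (products):
  S–H: 16 × 354 = 5664
  Σ(formed) = 5664 kJ
ΔH = Σ(broken) − Σ(formed) = 5792 − 5664 = +128 kJ

ΔH ≈ +128 kJ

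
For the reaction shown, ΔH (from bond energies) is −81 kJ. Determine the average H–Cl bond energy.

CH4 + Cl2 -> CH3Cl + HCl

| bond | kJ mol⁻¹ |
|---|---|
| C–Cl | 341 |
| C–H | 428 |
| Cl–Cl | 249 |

Let D be the H–Cl bond energy.
Σ(broken) = 4×428 + 1×249 = 1961
Σ(formed) = 1×341 + 3×428 + 1×D = 1625 + D
ΔH = Σ(broken) − Σ(formed) = (1961) − (1625 + D) = +336 − D
Setting this equal to −81 kJ gives D = 417 kJ/mol.

D(H–Cl) ≈ 417 kJ/mol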